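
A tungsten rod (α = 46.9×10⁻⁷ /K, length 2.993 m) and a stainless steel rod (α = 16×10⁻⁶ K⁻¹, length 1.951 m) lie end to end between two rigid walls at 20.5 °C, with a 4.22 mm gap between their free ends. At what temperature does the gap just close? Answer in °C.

α₁L₁ = 1.403717×10⁻⁵ m/K, α₂L₂ = 3.1216×10⁻⁵ m/K → total 4.525317×10⁻⁵ m/K
ΔT = g/(α₁L₁+α₂L₂) = 4.22×10⁻³ / 4.525317×10⁻⁵ = 93.25 K
T = 20.5 + 93.25 = 113.75 °C

T = 114 °C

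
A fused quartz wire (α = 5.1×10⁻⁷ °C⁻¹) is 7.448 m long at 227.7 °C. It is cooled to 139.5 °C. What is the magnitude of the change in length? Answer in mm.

|ΔT| = |139.5 − 227.7| = 88.2 K
ΔL = αL₀ΔT = (5.1×10⁻⁷)(7.448)(88.2) = 3.35×10⁻⁴ m

ΔL = 0.335 mm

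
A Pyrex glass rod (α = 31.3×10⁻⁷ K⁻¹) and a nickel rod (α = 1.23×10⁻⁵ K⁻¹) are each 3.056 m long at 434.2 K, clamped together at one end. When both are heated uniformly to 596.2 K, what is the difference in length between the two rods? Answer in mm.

4.54 mm

ΔT = 162.0 K
Pyrex glass: ΔL = 31.3×10⁻⁷ × 3.056 m × 162.0 = 1.5496×10⁻³ m = 1.5496 mm
nickel: ΔL = 1.23×10⁻⁵ × 3.056 m × 162.0 = 6.0894×10⁻³ m = 6.0894 mm
difference = 6.0894 − 1.5496 = 4.5398 mm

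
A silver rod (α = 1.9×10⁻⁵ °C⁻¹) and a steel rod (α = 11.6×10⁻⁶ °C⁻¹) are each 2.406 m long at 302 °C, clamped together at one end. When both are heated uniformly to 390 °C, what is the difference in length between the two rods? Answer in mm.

ΔT = 88 K
silver: ΔL = 1.9×10⁻⁵ × 2.406 m × 88 = 4.0228×10⁻³ m = 4.0228 mm
steel: ΔL = 11.6×10⁻⁶ × 2.406 m × 88 = 2.4560×10⁻³ m = 2.4560 mm
difference = 4.0228 − 2.4560 = 1.5668 mm

1.57 mm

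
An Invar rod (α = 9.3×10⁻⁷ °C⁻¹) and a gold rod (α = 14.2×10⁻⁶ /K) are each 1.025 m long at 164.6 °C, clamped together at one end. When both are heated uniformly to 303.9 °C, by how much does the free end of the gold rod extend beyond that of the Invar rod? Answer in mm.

1.89 mm

ΔT = 139.3 K
Invar: ΔL = 9.3×10⁻⁷ × 1.025 m × 139.3 = 1.3279×10⁻⁴ m = 0.13279 mm
gold: ΔL = 14.2×10⁻⁶ × 1.025 m × 139.3 = 2.0275×10⁻³ m = 2.0275 mm
difference = 2.0275 − 0.13279 = 1.89471 mm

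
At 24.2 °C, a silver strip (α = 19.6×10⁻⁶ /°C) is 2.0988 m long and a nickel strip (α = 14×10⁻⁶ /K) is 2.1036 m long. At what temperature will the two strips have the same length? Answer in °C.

Equal length when α₁L₁ΔT − α₂L₂ΔT = L₂ − L₁ = 4.80×10⁻³ m
α₁L₁ = 4.113648×10⁻⁵, α₂L₂ = 2.94504×10⁻⁵ → Δ(αL) = 1.168608×10⁻⁵ m/K
ΔT = 4.80×10⁻³ / 1.168608×10⁻⁵ = 410.745 K, so T = 24.2 + 410.745 = 434.945 °C

T = 434.9 °C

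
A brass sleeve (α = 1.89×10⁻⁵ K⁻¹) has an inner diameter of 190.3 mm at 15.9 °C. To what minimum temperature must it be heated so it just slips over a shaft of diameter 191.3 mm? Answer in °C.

Required Δd = 191.3 − 190.3 = 1.0 mm
Δd = αd₀ΔT ⇒ ΔT = Δd/(αd₀) = 1.0 / (1.89×10⁻⁵ × 190.3) = 278.03 K
T_min = 15.9 + 278.03 = 293.93 °C

T = 294 °C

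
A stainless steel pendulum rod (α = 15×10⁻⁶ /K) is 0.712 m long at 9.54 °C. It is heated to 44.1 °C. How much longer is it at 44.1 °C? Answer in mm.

|ΔT| = |44.1 − 9.54| = 34.56 K
ΔL = αL₀ΔT = (15×10⁻⁶)(0.712)(34.56) = 3.69×10⁻⁴ m

ΔL = 0.369 mm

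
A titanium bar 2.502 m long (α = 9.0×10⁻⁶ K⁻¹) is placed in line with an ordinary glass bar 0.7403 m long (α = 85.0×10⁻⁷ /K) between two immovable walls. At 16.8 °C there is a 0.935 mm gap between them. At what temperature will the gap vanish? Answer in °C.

T = 49.3 °C

Gap closes when ΔL₁ + ΔL₂ = 0.935 mm = 9.35×10⁻⁴ m
(α₁L₁ + α₂L₂)ΔT = g
α₁L₁ + α₂L₂ = 9.0×10⁻⁶×2.502 + 85.0×10⁻⁷×0.7403 = 2.881055×10⁻⁵ m/K
ΔT = 9.35×10⁻⁴ / 2.881055×10⁻⁵ = 32.453 K
T = 16.8 + 32.453 = 49.253 °C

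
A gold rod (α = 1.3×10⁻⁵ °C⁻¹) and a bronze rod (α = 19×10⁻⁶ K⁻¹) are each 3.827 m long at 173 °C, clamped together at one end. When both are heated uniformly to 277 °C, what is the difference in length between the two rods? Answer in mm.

2.39 mm

ΔT = 104 K
gold: ΔL = 1.3×10⁻⁵ × 3.827 m × 104 = 5.1741×10⁻³ m = 5.1741 mm
bronze: ΔL = 19×10⁻⁶ × 3.827 m × 104 = 7.5622×10⁻³ m = 7.5622 mm
difference = 7.5622 − 5.1741 = 2.3881 mm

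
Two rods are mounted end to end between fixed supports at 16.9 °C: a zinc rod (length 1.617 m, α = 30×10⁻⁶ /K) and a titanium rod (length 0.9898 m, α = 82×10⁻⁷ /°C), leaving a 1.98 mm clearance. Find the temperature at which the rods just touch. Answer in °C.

T = 51.9 °C

α₁L₁ = 4.851×10⁻⁵ m/K, α₂L₂ = 8.11636×10⁻⁶ m/K → total 5.662636×10⁻⁵ m/K
ΔT = g/(α₁L₁+α₂L₂) = 1.98×10⁻³ / 5.662636×10⁻⁵ = 34.966 K
T = 16.9 + 34.966 = 51.866 °C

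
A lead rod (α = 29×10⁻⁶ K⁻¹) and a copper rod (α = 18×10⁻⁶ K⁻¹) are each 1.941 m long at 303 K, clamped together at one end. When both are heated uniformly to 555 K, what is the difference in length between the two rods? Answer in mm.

ΔT = 252 K
lead: ΔL = 29×10⁻⁶ × 1.941 m × 252 = 1.4185×10⁻² m = 14.185 mm
copper: ΔL = 18×10⁻⁶ × 1.941 m × 252 = 8.8044×10⁻³ m = 8.8044 mm
difference = 14.185 − 8.8044 = 5.3806 mm

5.38 mm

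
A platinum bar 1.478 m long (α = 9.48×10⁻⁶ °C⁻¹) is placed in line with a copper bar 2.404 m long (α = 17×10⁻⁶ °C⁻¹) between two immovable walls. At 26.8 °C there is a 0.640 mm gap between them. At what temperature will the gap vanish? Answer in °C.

Gap closes when ΔL₁ + ΔL₂ = 0.640 mm = 6.40×10⁻⁴ m
(α₁L₁ + α₂L₂)ΔT = g
α₁L₁ + α₂L₂ = 9.48×10⁻⁶×1.478 + 17×10⁻⁶×2.404 = 5.487944×10⁻⁵ m/K
ΔT = 6.40×10⁻⁴ / 5.487944×10⁻⁵ = 11.662 K
T = 26.8 + 11.662 = 38.462 °C

T = 38.5 °C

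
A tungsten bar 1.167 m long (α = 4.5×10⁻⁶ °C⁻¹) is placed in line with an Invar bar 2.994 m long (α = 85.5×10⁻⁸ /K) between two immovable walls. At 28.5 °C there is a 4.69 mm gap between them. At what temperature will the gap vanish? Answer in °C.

T = 629 °C

Gap closes when ΔL₁ + ΔL₂ = 4.69 mm = 4.69×10⁻³ m
(α₁L₁ + α₂L₂)ΔT = g
α₁L₁ + α₂L₂ = 4.5×10⁻⁶×1.167 + 85.5×10⁻⁸×2.994 = 7.81137×10⁻⁶ m/K
ΔT = 4.69×10⁻³ / 7.81137×10⁻⁶ = 600.41 K
T = 28.5 + 600.41 = 628.91 °C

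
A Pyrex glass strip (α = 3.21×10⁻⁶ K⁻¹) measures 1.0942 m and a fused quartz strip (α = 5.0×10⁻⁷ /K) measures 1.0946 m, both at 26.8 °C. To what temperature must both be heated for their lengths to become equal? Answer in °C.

T = 161.7 °C

Equal length when α₁L₁ΔT − α₂L₂ΔT = L₂ − L₁ = 4.00×10⁻⁴ m
α₁L₁ = 3.512382×10⁻⁶, α₂L₂ = 5.473×10⁻⁷ → Δ(αL) = 2.965082×10⁻⁶ m/K
ΔT = 4.00×10⁻⁴ / 2.965082×10⁻⁶ = 134.904 K, so T = 26.8 + 134.904 = 161.704 °C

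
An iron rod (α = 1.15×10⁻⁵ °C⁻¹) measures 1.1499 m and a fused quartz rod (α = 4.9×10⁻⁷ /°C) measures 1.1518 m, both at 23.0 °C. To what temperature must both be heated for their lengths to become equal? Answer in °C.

T = 173.1 °C

L₁(1 + α₁ΔT) = L₂(1 + α₂ΔT) ⇒ ΔT = (L₂ − L₁)/(α₁L₁ − α₂L₂)
L₂ − L₁ = 1.1518 − 1.1499 = 1.90×10⁻³ m
α₁L₁ − α₂L₂ = 1.15×10⁻⁵×1.1499 − 4.9×10⁻⁷×1.1518 = 1.2659468×10⁻⁵ m/K
ΔT = 1.90×10⁻³ / 1.2659468×10⁻⁵ = 150.085 K
T = 23.0 + 150.085 = 173.085 °C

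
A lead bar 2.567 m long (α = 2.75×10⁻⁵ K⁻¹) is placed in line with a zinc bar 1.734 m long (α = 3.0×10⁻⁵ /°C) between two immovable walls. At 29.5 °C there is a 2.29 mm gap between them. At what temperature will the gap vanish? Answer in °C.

T = 48.2 °C

α₁L₁ = 7.05925×10⁻⁵ m/K, α₂L₂ = 5.202×10⁻⁵ m/K → total 1.226125×10⁻⁴ m/K
ΔT = g/(α₁L₁+α₂L₂) = 2.29×10⁻³ / 1.226125×10⁻⁴ = 18.677 K
T = 29.5 + 18.677 = 48.177 °C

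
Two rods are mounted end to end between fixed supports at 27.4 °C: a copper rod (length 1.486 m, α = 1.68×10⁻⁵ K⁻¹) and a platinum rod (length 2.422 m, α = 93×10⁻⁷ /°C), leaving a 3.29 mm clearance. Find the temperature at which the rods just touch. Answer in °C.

T = 96.7 °C

α₁L₁ = 2.49648×10⁻⁵ m/K, α₂L₂ = 2.25246×10⁻⁵ m/K → total 4.74894×10⁻⁵ m/K
ΔT = g/(α₁L₁+α₂L₂) = 3.29×10⁻³ / 4.74894×10⁻⁵ = 69.279 K
T = 27.4 + 69.279 = 96.679 °C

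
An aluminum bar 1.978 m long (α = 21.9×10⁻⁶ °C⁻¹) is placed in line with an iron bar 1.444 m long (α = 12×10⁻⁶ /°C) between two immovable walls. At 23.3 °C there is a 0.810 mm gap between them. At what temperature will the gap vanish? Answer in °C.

Gap closes when ΔL₁ + ΔL₂ = 0.810 mm = 8.10×10⁻⁴ m
(α₁L₁ + α₂L₂)ΔT = g
α₁L₁ + α₂L₂ = 21.9×10⁻⁶×1.978 + 12×10⁻⁶×1.444 = 6.06462×10⁻⁵ m/K
ΔT = 8.10×10⁻⁴ / 6.06462×10⁻⁵ = 13.356 K
T = 23.3 + 13.356 = 36.656 °C

T = 36.7 °C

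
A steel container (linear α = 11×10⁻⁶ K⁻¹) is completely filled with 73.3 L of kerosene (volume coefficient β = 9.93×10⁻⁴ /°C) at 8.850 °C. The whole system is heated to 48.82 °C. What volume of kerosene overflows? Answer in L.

The container also expands: β_container ≈ 3α = 3.3×10⁻⁵ /K
Net overflow = V₀(β_liq − 3α_cont)ΔT
β − 3α = 9.93×10⁻⁴ − 3.3×10⁻⁵ = 9.60×10⁻⁴ /K; ΔT = 39.970 K
ΔV = 73.3 × 9.60×10⁻⁴ × 39.970 = 2.81 L

2.81 L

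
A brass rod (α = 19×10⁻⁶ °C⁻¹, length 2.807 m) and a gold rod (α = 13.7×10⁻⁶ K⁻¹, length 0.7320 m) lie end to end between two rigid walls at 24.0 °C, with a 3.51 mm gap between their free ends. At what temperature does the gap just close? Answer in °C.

Gap closes when ΔL₁ + ΔL₂ = 3.51 mm = 3.51×10⁻³ m
(α₁L₁ + α₂L₂)ΔT = g
α₁L₁ + α₂L₂ = 19×10⁻⁶×2.807 + 13.7×10⁻⁶×0.7320 = 6.33614×10⁻⁵ m/K
ΔT = 3.51×10⁻³ / 6.33614×10⁻⁵ = 55.397 K
T = 24.0 + 55.397 = 79.397 °C

T = 79.4 °C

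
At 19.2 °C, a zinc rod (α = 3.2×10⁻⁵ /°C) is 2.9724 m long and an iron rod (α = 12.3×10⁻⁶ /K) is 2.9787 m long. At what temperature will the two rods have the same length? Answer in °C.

T = 126.9 °C

L₁(1 + α₁ΔT) = L₂(1 + α₂ΔT) ⇒ ΔT = (L₂ − L₁)/(α₁L₁ − α₂L₂)
L₂ − L₁ = 2.9787 − 2.9724 = 6.30×10⁻³ m
α₁L₁ − α₂L₂ = 3.2×10⁻⁵×2.9724 − 12.3×10⁻⁶×2.9787 = 5.847879×10⁻⁵ m/K
ΔT = 6.30×10⁻³ / 5.847879×10⁻⁵ = 107.731 K
T = 19.2 + 107.731 = 126.931 °C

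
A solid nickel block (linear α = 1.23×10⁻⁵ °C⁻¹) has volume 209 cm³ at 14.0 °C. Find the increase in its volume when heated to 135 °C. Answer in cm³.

ΔV = 0.933 cm³

Isotropic solid: β ≈ 3α = 3.7×10⁻⁵ /K; ΔT = 121.0 K
ΔV = 3αV₀ΔT = 3(1.23×10⁻⁵)(209)(121.0) = 0.933 cm³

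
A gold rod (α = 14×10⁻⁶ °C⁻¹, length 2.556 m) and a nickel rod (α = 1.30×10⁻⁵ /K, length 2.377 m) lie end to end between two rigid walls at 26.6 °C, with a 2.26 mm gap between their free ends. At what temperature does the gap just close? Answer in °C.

T = 60.5 °C

Gap closes when ΔL₁ + ΔL₂ = 2.26 mm = 2.26×10⁻³ m
(α₁L₁ + α₂L₂)ΔT = g
α₁L₁ + α₂L₂ = 14×10⁻⁶×2.556 + 1.30×10⁻⁵×2.377 = 6.6685×10⁻⁵ m/K
ΔT = 2.26×10⁻³ / 6.6685×10⁻⁵ = 33.891 K
T = 26.6 + 33.891 = 60.491 °C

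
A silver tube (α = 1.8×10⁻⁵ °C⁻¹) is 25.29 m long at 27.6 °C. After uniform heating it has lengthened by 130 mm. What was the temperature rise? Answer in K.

ΔL = αL₀ΔT ⇒ ΔT = ΔL / (αL₀)
ΔT = 130×10⁻³ m / (1.8×10⁻⁵ × 25.29 m) = 285.58 K

ΔT = 286 K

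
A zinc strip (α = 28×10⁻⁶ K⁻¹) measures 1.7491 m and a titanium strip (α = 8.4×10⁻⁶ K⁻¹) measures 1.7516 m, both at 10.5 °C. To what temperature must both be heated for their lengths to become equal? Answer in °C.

T = 83.47 °C

L₁(1 + α₁ΔT) = L₂(1 + α₂ΔT) ⇒ ΔT = (L₂ − L₁)/(α₁L₁ − α₂L₂)
L₂ − L₁ = 1.7516 − 1.7491 = 2.50×10⁻³ m
α₁L₁ − α₂L₂ = 28×10⁻⁶×1.7491 − 8.4×10⁻⁶×1.7516 = 3.426136×10⁻⁵ m/K
ΔT = 2.50×10⁻³ / 3.426136×10⁻⁵ = 72.9685 K
T = 10.5 + 72.9685 = 83.4685 °C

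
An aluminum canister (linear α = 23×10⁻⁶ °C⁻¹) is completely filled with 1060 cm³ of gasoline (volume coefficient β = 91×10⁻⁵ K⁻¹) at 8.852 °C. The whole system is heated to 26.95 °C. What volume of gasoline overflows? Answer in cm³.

The canister also expands: β_container ≈ 3α = 6.9×10⁻⁵ /K
Net overflow = V₀(β_liq − 3α_cont)ΔT
β − 3α = 9.10×10⁻⁴ − 6.9×10⁻⁵ = 8.41×10⁻⁴ /K; ΔT = 18.098 K
ΔV = 1060 × 8.41×10⁻⁴ × 18.098 = 16.1 cm³

16.1 cm³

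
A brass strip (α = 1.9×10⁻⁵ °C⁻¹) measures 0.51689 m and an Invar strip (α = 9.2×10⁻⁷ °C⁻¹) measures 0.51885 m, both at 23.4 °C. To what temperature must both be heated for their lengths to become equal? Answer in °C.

T = 233.2 °C

Equal length when α₁L₁ΔT − α₂L₂ΔT = L₂ − L₁ = 1.96×10⁻³ m
α₁L₁ = 9.82091×10⁻⁶, α₂L₂ = 4.77342×10⁻⁷ → Δ(αL) = 9.343568×10⁻⁶ m/K
ΔT = 1.96×10⁻³ / 9.343568×10⁻⁶ = 209.770 K, so T = 23.4 + 209.770 = 233.170 °C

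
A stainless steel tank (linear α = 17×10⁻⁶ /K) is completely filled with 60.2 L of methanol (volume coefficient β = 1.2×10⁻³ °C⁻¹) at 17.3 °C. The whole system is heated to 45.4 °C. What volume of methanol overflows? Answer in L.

The tank also expands: β_container ≈ 3α = 5.1×10⁻⁵ /K
Net overflow = V₀(β_liq − 3α_cont)ΔT
β − 3α = 1.20×10⁻³ − 5.1×10⁻⁵ = 1.149×10⁻³ /K; ΔT = 28.1 K
ΔV = 60.2 × 1.149×10⁻³ × 28.1 = 1.94 L

1.94 L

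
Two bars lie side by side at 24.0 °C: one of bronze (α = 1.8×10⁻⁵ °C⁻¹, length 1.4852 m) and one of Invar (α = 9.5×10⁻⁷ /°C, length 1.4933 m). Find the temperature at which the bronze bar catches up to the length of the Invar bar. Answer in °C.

L₁(1 + α₁ΔT) = L₂(1 + α₂ΔT) ⇒ ΔT = (L₂ − L₁)/(α₁L₁ − α₂L₂)
L₂ − L₁ = 1.4933 − 1.4852 = 8.10×10⁻³ m
α₁L₁ − α₂L₂ = 1.8×10⁻⁵×1.4852 − 9.5×10⁻⁷×1.4933 = 2.5314965×10⁻⁵ m/K
ΔT = 8.10×10⁻³ / 2.5314965×10⁻⁵ = 319.969 K
T = 24.0 + 319.969 = 343.969 °C

T = 344.0 °C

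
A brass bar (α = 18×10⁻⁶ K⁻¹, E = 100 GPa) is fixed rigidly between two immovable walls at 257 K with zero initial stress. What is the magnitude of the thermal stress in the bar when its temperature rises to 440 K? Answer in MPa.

Fully constrained: the free strain ε = αΔT is blocked, so σ = Eε = EαΔT.
|ΔT| = 183 K
σ = 100×10⁹ × 18×10⁻⁶ × 183 = 3.29×10⁸ Pa

σ = 329 MPa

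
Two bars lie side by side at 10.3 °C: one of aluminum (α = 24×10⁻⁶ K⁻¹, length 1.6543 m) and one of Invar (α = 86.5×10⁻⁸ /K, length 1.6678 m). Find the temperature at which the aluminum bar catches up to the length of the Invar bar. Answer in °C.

Equal length when α₁L₁ΔT − α₂L₂ΔT = L₂ − L₁ = 1.35×10⁻² m
α₁L₁ = 3.97032×10⁻⁵, α₂L₂ = 1.442647×10⁻⁶ → Δ(αL) = 3.8260553×10⁻⁵ m/K
ΔT = 1.35×10⁻² / 3.8260553×10⁻⁵ = 352.844 K, so T = 10.3 + 352.844 = 363.144 °C

T = 363.1 °C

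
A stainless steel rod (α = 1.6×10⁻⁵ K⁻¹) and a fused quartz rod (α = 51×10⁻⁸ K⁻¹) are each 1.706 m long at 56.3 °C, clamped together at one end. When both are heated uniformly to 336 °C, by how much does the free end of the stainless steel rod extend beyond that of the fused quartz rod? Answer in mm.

ΔT = 279.7 K
stainless steel: ΔL = 1.6×10⁻⁵ × 1.706 m × 279.7 = 7.6347×10⁻³ m = 7.6347 mm
fused quartz: ΔL = 51×10⁻⁸ × 1.706 m × 279.7 = 2.4336×10⁻⁴ m = 0.24336 mm
difference = 7.6347 − 0.24336 = 7.39134 mm

7.39 mm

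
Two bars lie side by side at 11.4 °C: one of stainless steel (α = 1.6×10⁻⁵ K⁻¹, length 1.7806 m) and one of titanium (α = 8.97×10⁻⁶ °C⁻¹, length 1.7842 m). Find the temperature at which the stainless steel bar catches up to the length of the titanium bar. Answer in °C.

L₁(1 + α₁ΔT) = L₂(1 + α₂ΔT) ⇒ ΔT = (L₂ − L₁)/(α₁L₁ − α₂L₂)
L₂ − L₁ = 1.7842 − 1.7806 = 3.60×10⁻³ m
α₁L₁ − α₂L₂ = 1.6×10⁻⁵×1.7806 − 8.97×10⁻⁶×1.7842 = 1.2485326×10⁻⁵ m/K
ΔT = 3.60×10⁻³ / 1.2485326×10⁻⁵ = 288.338 K
T = 11.4 + 288.338 = 299.738 °C

T = 299.7 °C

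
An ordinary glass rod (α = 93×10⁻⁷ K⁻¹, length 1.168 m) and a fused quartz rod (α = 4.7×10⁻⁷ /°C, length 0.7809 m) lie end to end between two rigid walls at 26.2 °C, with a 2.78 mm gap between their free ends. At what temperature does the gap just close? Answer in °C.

T = 274 °C

α₁L₁ = 1.08624×10⁻⁵ m/K, α₂L₂ = 3.67023×10⁻⁷ m/K → total 1.1229423×10⁻⁵ m/K
ΔT = g/(α₁L₁+α₂L₂) = 2.78×10⁻³ / 1.1229423×10⁻⁵ = 247.56 K
T = 26.2 + 247.56 = 273.76 °C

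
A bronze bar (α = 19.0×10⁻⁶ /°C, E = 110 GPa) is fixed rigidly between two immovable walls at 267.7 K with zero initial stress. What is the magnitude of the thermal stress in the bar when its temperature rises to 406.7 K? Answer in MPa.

Fully constrained: the free strain ε = αΔT is blocked, so σ = Eε = EαΔT.
|ΔT| = 139.0 K
σ = 110×10⁹ × 19.0×10⁻⁶ × 139.0 = 2.91×10⁸ Pa

σ = 291 MPa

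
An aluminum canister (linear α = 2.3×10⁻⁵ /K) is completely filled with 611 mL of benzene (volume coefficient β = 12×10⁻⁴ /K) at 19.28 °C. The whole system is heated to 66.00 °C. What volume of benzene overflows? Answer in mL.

The canister also expands: β_container ≈ 3α = 6.9×10⁻⁵ /K
Net overflow = V₀(β_liq − 3α_cont)ΔT
β − 3α = 1.20×10⁻³ − 6.9×10⁻⁵ = 1.131×10⁻³ /K; ΔT = 46.72 K
ΔV = 611 × 1.131×10⁻³ × 46.72 = 32.3 mL

32.3 mL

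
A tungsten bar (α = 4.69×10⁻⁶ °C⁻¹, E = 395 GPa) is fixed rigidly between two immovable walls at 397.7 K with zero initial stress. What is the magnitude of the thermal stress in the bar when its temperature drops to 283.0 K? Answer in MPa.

σ = 212 MPa

Fully constrained: the free strain ε = αΔT is blocked, so σ = Eε = EαΔT.
|ΔT| = 114.7 K
σ = 395×10⁹ × 4.69×10⁻⁶ × 114.7 = 2.12×10⁸ Pa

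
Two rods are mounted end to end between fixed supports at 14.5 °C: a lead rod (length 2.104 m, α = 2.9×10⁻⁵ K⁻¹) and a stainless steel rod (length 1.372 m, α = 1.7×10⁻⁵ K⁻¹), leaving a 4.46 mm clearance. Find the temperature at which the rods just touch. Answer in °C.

T = 67.4 °C

Gap closes when ΔL₁ + ΔL₂ = 4.46 mm = 4.46×10⁻³ m
(α₁L₁ + α₂L₂)ΔT = g
α₁L₁ + α₂L₂ = 2.9×10⁻⁵×2.104 + 1.7×10⁻⁵×1.372 = 8.434×10⁻⁵ m/K
ΔT = 4.46×10⁻³ / 8.434×10⁻⁵ = 52.881 K
T = 14.5 + 52.881 = 67.381 °C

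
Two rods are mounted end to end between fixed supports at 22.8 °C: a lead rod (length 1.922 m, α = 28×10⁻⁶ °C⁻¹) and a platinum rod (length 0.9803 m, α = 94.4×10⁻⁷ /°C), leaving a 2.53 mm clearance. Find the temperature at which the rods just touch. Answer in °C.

Gap closes when ΔL₁ + ΔL₂ = 2.53 mm = 2.53×10⁻³ m
(α₁L₁ + α₂L₂)ΔT = g
α₁L₁ + α₂L₂ = 28×10⁻⁶×1.922 + 94.4×10⁻⁷×0.9803 = 6.3070032×10⁻⁵ m/K
ΔT = 2.53×10⁻³ / 6.3070032×10⁻⁵ = 40.114 K
T = 22.8 + 40.114 = 62.914 °C

T = 62.9 °C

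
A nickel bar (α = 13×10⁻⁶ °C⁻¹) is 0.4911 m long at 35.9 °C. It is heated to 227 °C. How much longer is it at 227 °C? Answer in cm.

ΔL = 0.122 cm

|ΔT| = |227 − 35.9| = 191.1 K
ΔL = αL₀ΔT = (13×10⁻⁶)(0.4911)(191.1) = 1.22×10⁻³ m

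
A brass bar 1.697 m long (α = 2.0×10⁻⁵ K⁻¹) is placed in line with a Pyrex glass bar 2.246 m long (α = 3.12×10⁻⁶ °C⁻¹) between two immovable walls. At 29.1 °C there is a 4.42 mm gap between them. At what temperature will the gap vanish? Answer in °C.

Gap closes when ΔL₁ + ΔL₂ = 4.42 mm = 4.42×10⁻³ m
(α₁L₁ + α₂L₂)ΔT = g
α₁L₁ + α₂L₂ = 2.0×10⁻⁵×1.697 + 3.12×10⁻⁶×2.246 = 4.094752×10⁻⁵ m/K
ΔT = 4.42×10⁻³ / 4.094752×10⁻⁵ = 107.94 K
T = 29.1 + 107.94 = 137.04 °C

T = 137 °C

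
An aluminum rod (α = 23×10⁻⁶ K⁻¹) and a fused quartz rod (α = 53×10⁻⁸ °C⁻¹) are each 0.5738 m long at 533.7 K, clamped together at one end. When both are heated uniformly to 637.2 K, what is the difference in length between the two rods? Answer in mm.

ΔT = 103.5 K
aluminum: ΔL = 23×10⁻⁶ × 0.5738 m × 103.5 = 1.3659×10⁻³ m = 1.3659 mm
fused quartz: ΔL = 53×10⁻⁸ × 0.5738 m × 103.5 = 3.1476×10⁻⁵ m = 0.031476 mm
difference = 1.3659 − 0.031476 = 1.334424 mm

1.33 mm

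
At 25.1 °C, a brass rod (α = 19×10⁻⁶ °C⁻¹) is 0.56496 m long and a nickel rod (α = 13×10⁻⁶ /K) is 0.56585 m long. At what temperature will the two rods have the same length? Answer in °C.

L₁(1 + α₁ΔT) = L₂(1 + α₂ΔT) ⇒ ΔT = (L₂ − L₁)/(α₁L₁ − α₂L₂)
L₂ − L₁ = 0.56585 − 0.56496 = 8.90×10⁻⁴ m
α₁L₁ − α₂L₂ = 19×10⁻⁶×0.56496 − 13×10⁻⁶×0.56585 = 3.37819×10⁻⁶ m/K
ΔT = 8.90×10⁻⁴ / 3.37819×10⁻⁶ = 263.455 K
T = 25.1 + 263.455 = 288.555 °C

T = 288.6 °C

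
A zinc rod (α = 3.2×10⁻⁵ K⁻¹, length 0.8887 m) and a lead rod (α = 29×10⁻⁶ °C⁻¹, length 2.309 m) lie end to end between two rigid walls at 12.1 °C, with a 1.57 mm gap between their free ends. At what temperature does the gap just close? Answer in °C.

Gap closes when ΔL₁ + ΔL₂ = 1.57 mm = 1.57×10⁻³ m
(α₁L₁ + α₂L₂)ΔT = g
α₁L₁ + α₂L₂ = 3.2×10⁻⁵×0.8887 + 29×10⁻⁶×2.309 = 9.53994×10⁻⁵ m/K
ΔT = 1.57×10⁻³ / 9.53994×10⁻⁵ = 16.457 K
T = 12.1 + 16.457 = 28.557 °C

T = 28.6 °C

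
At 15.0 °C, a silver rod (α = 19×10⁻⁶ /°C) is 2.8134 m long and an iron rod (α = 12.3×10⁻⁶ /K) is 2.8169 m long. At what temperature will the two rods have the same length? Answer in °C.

T = 201.1 °C

Equal length when α₁L₁ΔT − α₂L₂ΔT = L₂ − L₁ = 3.50×10⁻³ m
α₁L₁ = 5.34546×10⁻⁵, α₂L₂ = 3.464787×10⁻⁵ → Δ(αL) = 1.880673×10⁻⁵ m/K
ΔT = 3.50×10⁻³ / 1.880673×10⁻⁵ = 186.104 K, so T = 15.0 + 186.104 = 201.104 °C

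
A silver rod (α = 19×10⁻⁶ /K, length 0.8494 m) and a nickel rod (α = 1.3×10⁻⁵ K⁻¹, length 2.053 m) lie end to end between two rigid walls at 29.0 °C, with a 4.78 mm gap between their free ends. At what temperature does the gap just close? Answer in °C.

T = 141 °C

Gap closes when ΔL₁ + ΔL₂ = 4.78 mm = 4.78×10⁻³ m
(α₁L₁ + α₂L₂)ΔT = g
α₁L₁ + α₂L₂ = 19×10⁻⁶×0.8494 + 1.3×10⁻⁵×2.053 = 4.28276×10⁻⁵ m/K
ΔT = 4.78×10⁻³ / 4.28276×10⁻⁵ = 111.61 K
T = 29.0 + 111.61 = 140.61 °C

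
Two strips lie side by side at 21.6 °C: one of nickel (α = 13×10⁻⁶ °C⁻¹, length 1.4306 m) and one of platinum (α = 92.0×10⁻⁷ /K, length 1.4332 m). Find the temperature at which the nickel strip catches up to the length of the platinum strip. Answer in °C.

T = 502.0 °C

L₁(1 + α₁ΔT) = L₂(1 + α₂ΔT) ⇒ ΔT = (L₂ − L₁)/(α₁L₁ − α₂L₂)
L₂ − L₁ = 1.4332 − 1.4306 = 2.60×10⁻³ m
α₁L₁ − α₂L₂ = 13×10⁻⁶×1.4306 − 92.0×10⁻⁷×1.4332 = 5.41236×10⁻⁶ m/K
ΔT = 2.60×10⁻³ / 5.41236×10⁻⁶ = 480.382 K
T = 21.6 + 480.382 = 501.982 °C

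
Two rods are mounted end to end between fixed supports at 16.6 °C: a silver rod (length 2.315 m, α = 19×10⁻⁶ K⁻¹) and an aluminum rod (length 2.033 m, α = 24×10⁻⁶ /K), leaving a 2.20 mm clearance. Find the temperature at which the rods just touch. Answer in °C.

T = 40.3 °C

α₁L₁ = 4.3985×10⁻⁵ m/K, α₂L₂ = 4.8792×10⁻⁵ m/K → total 9.2777×10⁻⁵ m/K
ΔT = g/(α₁L₁+α₂L₂) = 2.20×10⁻³ / 9.2777×10⁻⁵ = 23.713 K
T = 16.6 + 23.713 = 40.313 °C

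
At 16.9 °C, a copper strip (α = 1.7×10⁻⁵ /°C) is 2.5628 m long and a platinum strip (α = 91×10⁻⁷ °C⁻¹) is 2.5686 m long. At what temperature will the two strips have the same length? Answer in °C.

T = 304.1 °C

L₁(1 + α₁ΔT) = L₂(1 + α₂ΔT) ⇒ ΔT = (L₂ − L₁)/(α₁L₁ − α₂L₂)
L₂ − L₁ = 2.5686 − 2.5628 = 5.80×10⁻³ m
α₁L₁ − α₂L₂ = 1.7×10⁻⁵×2.5628 − 91×10⁻⁷×2.5686 = 2.019334×10⁻⁵ m/K
ΔT = 5.80×10⁻³ / 2.019334×10⁻⁵ = 287.223 K
T = 16.9 + 287.223 = 304.123 °C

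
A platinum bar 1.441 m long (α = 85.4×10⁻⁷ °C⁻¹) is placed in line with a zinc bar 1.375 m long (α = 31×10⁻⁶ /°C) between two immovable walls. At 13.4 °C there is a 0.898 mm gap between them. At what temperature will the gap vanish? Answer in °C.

α₁L₁ = 1.230614×10⁻⁵ m/K, α₂L₂ = 4.2625×10⁻⁵ m/K → total 5.493114×10⁻⁵ m/K
ΔT = g/(α₁L₁+α₂L₂) = 8.98×10⁻⁴ / 5.493114×10⁻⁵ = 16.348 K
T = 13.4 + 16.348 = 29.748 °C

T = 29.7 °C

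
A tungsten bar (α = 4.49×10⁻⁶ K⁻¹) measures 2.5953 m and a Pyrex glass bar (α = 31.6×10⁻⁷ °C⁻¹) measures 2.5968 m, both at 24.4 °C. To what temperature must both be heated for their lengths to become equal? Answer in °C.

T = 459.6 °C

L₁(1 + α₁ΔT) = L₂(1 + α₂ΔT) ⇒ ΔT = (L₂ − L₁)/(α₁L₁ − α₂L₂)
L₂ − L₁ = 2.5968 − 2.5953 = 1.50×10⁻³ m
α₁L₁ − α₂L₂ = 4.49×10⁻⁶×2.5953 − 31.6×10⁻⁷×2.5968 = 3.447009×10⁻⁶ m/K
ΔT = 1.50×10⁻³ / 3.447009×10⁻⁶ = 435.160 K
T = 24.4 + 435.160 = 459.560 °C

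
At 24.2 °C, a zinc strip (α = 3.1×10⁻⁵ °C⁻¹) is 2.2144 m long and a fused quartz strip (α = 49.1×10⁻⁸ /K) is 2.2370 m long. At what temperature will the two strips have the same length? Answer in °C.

Equal length when α₁L₁ΔT − α₂L₂ΔT = L₂ − L₁ = 2.26×10⁻² m
α₁L₁ = 6.86464×10⁻⁵, α₂L₂ = 1.098367×10⁻⁶ → Δ(αL) = 6.7548033×10⁻⁵ m/K
ΔT = 2.26×10⁻² / 6.7548033×10⁻⁵ = 334.577 K, so T = 24.2 + 334.577 = 358.777 °C

T = 358.8 °C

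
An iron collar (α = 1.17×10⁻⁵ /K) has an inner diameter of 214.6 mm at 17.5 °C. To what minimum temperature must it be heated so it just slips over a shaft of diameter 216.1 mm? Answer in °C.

T = 615 °C

Required Δd = 216.1 − 214.6 = 1.5 mm
Δd = αd₀ΔT ⇒ ΔT = Δd/(αd₀) = 1.5 / (1.17×10⁻⁵ × 214.6) = 597.41 K
T_min = 17.5 + 597.41 = 614.91 °C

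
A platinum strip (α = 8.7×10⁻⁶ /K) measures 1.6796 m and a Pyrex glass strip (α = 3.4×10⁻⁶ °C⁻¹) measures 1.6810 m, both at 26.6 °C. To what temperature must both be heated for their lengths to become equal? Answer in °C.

T = 184.0 °C

L₁(1 + α₁ΔT) = L₂(1 + α₂ΔT) ⇒ ΔT = (L₂ − L₁)/(α₁L₁ − α₂L₂)
L₂ − L₁ = 1.6810 − 1.6796 = 1.40×10⁻³ m
α₁L₁ − α₂L₂ = 8.7×10⁻⁶×1.6796 − 3.4×10⁻⁶×1.6810 = 8.89712×10⁻⁶ m/K
ΔT = 1.40×10⁻³ / 8.89712×10⁻⁶ = 157.354 K
T = 26.6 + 157.354 = 183.954 °C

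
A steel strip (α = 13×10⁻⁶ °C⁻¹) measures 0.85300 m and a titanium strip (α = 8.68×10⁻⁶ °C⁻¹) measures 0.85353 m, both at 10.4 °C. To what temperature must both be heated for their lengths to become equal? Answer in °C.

T = 154.4 °C

L₁(1 + α₁ΔT) = L₂(1 + α₂ΔT) ⇒ ΔT = (L₂ − L₁)/(α₁L₁ − α₂L₂)
L₂ − L₁ = 0.85353 − 0.85300 = 5.30×10⁻⁴ m
α₁L₁ − α₂L₂ = 13×10⁻⁶×0.85300 − 8.68×10⁻⁶×0.85353 = 3.6803596×10⁻⁶ m/K
ΔT = 5.30×10⁻⁴ / 3.6803596×10⁻⁶ = 144.008 K
T = 10.4 + 144.008 = 154.408 °C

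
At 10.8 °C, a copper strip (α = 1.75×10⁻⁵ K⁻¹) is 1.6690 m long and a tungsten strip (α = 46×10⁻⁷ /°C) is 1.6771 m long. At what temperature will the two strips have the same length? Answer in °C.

L₁(1 + α₁ΔT) = L₂(1 + α₂ΔT) ⇒ ΔT = (L₂ − L₁)/(α₁L₁ − α₂L₂)
L₂ − L₁ = 1.6771 − 1.6690 = 8.10×10⁻³ m
α₁L₁ − α₂L₂ = 1.75×10⁻⁵×1.6690 − 46×10⁻⁷×1.6771 = 2.149284×10⁻⁵ m/K
ΔT = 8.10×10⁻³ / 2.149284×10⁻⁵ = 376.870 K
T = 10.8 + 376.870 = 387.670 °C

T = 387.7 °C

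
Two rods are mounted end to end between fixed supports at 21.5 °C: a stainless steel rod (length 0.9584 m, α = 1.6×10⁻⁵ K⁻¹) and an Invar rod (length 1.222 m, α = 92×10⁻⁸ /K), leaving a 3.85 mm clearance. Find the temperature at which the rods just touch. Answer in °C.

Gap closes when ΔL₁ + ΔL₂ = 3.85 mm = 3.85×10⁻³ m
(α₁L₁ + α₂L₂)ΔT = g
α₁L₁ + α₂L₂ = 1.6×10⁻⁵×0.9584 + 92×10⁻⁸×1.222 = 1.645864×10⁻⁵ m/K
ΔT = 3.85×10⁻³ / 1.645864×10⁻⁵ = 233.92 K
T = 21.5 + 233.92 = 255.42 °C

T = 255 °C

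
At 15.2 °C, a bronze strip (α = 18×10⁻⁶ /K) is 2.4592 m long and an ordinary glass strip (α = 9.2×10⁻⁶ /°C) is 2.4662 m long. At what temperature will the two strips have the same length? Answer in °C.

T = 339.6 °C

L₁(1 + α₁ΔT) = L₂(1 + α₂ΔT) ⇒ ΔT = (L₂ − L₁)/(α₁L₁ − α₂L₂)
L₂ − L₁ = 2.4662 − 2.4592 = 7.00×10⁻³ m
α₁L₁ − α₂L₂ = 18×10⁻⁶×2.4592 − 9.2×10⁻⁶×2.4662 = 2.157656×10⁻⁵ m/K
ΔT = 7.00×10⁻³ / 2.157656×10⁻⁵ = 324.426 K
T = 15.2 + 324.426 = 339.626 °C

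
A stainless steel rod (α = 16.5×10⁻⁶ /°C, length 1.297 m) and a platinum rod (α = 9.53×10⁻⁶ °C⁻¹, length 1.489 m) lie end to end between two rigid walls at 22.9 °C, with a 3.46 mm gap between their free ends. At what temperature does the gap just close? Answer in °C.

α₁L₁ = 2.14005×10⁻⁵ m/K, α₂L₂ = 1.419017×10⁻⁵ m/K → total 3.559067×10⁻⁵ m/K
ΔT = g/(α₁L₁+α₂L₂) = 3.46×10⁻³ / 3.559067×10⁻⁵ = 97.22 K
T = 22.9 + 97.22 = 120.12 °C

T = 120 °C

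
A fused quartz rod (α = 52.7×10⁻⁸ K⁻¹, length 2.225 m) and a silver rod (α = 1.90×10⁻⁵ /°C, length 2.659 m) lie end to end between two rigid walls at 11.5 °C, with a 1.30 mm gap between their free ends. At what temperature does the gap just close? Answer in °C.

T = 36.6 °C

α₁L₁ = 1.172575×10⁻⁶ m/K, α₂L₂ = 5.0521×10⁻⁵ m/K → total 5.1693575×10⁻⁵ m/K
ΔT = g/(α₁L₁+α₂L₂) = 1.30×10⁻³ / 5.1693575×10⁻⁵ = 25.148 K
T = 11.5 + 25.148 = 36.648 °C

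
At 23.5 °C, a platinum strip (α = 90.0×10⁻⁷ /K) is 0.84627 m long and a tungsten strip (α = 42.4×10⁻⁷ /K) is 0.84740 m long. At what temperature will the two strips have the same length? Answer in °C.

T = 304.4 °C

L₁(1 + α₁ΔT) = L₂(1 + α₂ΔT) ⇒ ΔT = (L₂ − L₁)/(α₁L₁ − α₂L₂)
L₂ − L₁ = 0.84740 − 0.84627 = 1.13×10⁻³ m
α₁L₁ − α₂L₂ = 90.0×10⁻⁷×0.84627 − 42.4×10⁻⁷×0.84740 = 4.023454×10⁻⁶ m/K
ΔT = 1.13×10⁻³ / 4.023454×10⁻⁶ = 280.853 K
T = 23.5 + 280.853 = 304.353 °C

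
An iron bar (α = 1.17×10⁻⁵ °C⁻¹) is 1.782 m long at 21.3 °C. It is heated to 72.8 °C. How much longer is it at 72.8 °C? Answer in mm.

|ΔT| = |72.8 − 21.3| = 51.5 K
ΔL = αL₀ΔT = (1.17×10⁻⁵)(1.782)(51.5) = 1.07×10⁻³ m

ΔL = 1.07 mm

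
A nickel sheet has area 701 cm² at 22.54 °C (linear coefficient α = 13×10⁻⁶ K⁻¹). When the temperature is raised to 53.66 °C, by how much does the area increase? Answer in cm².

Area coefficient ≈ 2α; |ΔT| = 31.12 K
ΔA = 2αA₀ΔT = 2(13×10⁻⁶)(701)(31.12) = 0.567 cm²

ΔA = 0.567 cm²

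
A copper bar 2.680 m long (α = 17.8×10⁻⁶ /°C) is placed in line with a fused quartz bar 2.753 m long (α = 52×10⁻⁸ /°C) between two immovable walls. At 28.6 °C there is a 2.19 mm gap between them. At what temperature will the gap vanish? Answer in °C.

α₁L₁ = 4.7704×10⁻⁵ m/K, α₂L₂ = 1.43156×10⁻⁶ m/K → total 4.913556×10⁻⁵ m/K
ΔT = g/(α₁L₁+α₂L₂) = 2.19×10⁻³ / 4.913556×10⁻⁵ = 44.571 K
T = 28.6 + 44.571 = 73.171 °C

T = 73.2 °C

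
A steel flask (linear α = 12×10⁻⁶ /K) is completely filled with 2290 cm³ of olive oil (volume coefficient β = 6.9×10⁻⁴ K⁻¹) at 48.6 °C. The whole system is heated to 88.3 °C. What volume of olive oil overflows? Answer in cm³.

The flask also expands: β_container ≈ 3α = 3.6×10⁻⁵ /K
Net overflow = V₀(β_liq − 3α_cont)ΔT
β − 3α = 6.90×10⁻⁴ − 3.6×10⁻⁵ = 6.54×10⁻⁴ /K; ΔT = 39.7 K
ΔV = 2290 × 6.54×10⁻⁴ × 39.7 = 59.5 cm³

59.5 cm³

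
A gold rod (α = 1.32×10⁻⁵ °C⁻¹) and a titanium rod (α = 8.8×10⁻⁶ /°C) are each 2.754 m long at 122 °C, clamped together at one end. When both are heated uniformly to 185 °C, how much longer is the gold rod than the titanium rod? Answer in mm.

0.763 mm

ΔT = 63 K
gold: ΔL = 1.32×10⁻⁵ × 2.754 m × 63 = 2.2902×10⁻³ m = 2.2902 mm
titanium: ΔL = 8.8×10⁻⁶ × 2.754 m × 63 = 1.5268×10⁻³ m = 1.5268 mm
difference = 2.2902 − 1.5268 = 0.7634 mm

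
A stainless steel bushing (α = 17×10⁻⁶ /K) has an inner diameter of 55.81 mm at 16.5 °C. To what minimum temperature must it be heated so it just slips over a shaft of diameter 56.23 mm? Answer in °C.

T = 459 °C

Required Δd = 56.23 − 55.81 = 0.42 mm
Δd = αd₀ΔT ⇒ ΔT = Δd/(αd₀) = 0.42 / (17×10⁻⁶ × 55.81) = 442.68 K
T_min = 16.5 + 442.68 = 459.18 °C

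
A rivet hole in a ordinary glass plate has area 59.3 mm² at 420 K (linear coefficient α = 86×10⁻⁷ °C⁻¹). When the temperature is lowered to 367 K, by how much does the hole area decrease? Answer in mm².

ΔA = 0.0541 mm²

Area coefficient ≈ 2α; |ΔT| = 53 K
ΔA = 2αA₀ΔT = 2(86×10⁻⁷)(59.3)(53) = 0.0541 mm²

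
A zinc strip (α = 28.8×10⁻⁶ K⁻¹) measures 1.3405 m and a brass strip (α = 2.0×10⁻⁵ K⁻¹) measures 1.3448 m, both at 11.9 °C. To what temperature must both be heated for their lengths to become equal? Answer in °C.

Equal length when α₁L₁ΔT − α₂L₂ΔT = L₂ − L₁ = 4.30×10⁻³ m
α₁L₁ = 3.86064×10⁻⁵, α₂L₂ = 2.6896×10⁻⁵ → Δ(αL) = 1.17104×10⁻⁵ m/K
ΔT = 4.30×10⁻³ / 1.17104×10⁻⁵ = 367.195 K, so T = 11.9 + 367.195 = 379.095 °C

T = 379.1 °C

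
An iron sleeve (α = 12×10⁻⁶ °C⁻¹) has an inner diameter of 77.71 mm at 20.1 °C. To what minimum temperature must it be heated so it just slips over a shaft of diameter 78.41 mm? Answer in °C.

T = 771 °C

Required Δd = 78.41 − 77.71 = 0.70 mm
Δd = αd₀ΔT ⇒ ΔT = Δd/(αd₀) = 0.70 / (12×10⁻⁶ × 77.71) = 750.65 K
T_min = 20.1 + 750.65 = 770.75 °C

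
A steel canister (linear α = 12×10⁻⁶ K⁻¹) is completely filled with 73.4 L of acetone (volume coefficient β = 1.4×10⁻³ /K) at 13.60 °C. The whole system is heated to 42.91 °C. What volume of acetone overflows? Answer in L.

The canister also expands: β_container ≈ 3α = 3.6×10⁻⁵ /K
Net overflow = V₀(β_liq − 3α_cont)ΔT
β − 3α = 1.40×10⁻³ − 3.6×10⁻⁵ = 1.364×10⁻³ /K; ΔT = 29.31 K
ΔV = 73.4 × 1.364×10⁻³ × 29.31 = 2.93 L

2.93 L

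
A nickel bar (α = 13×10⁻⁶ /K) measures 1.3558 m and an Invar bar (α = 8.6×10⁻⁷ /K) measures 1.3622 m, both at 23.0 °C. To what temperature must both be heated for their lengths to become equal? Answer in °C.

Equal length when α₁L₁ΔT − α₂L₂ΔT = L₂ − L₁ = 6.40×10⁻³ m
α₁L₁ = 1.76254×10⁻⁵, α₂L₂ = 1.171492×10⁻⁶ → Δ(αL) = 1.6453908×10⁻⁵ m/K
ΔT = 6.40×10⁻³ / 1.6453908×10⁻⁵ = 388.965 K, so T = 23.0 + 388.965 = 411.965 °C

T = 412.0 °C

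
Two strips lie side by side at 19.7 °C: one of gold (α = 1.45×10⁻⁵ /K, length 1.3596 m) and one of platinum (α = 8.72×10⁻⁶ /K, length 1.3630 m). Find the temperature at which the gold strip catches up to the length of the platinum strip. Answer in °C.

T = 454.0 °C

Equal length when α₁L₁ΔT − α₂L₂ΔT = L₂ − L₁ = 3.40×10⁻³ m
α₁L₁ = 1.97142×10⁻⁵, α₂L₂ = 1.188536×10⁻⁵ → Δ(αL) = 7.82884×10⁻⁶ m/K
ΔT = 3.40×10⁻³ / 7.82884×10⁻⁶ = 434.292 K, so T = 19.7 + 434.292 = 453.992 °C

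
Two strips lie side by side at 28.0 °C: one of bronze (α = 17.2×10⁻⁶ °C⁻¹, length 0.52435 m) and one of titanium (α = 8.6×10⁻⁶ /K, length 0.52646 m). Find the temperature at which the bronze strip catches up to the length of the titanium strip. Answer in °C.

Equal length when α₁L₁ΔT − α₂L₂ΔT = L₂ − L₁ = 2.11×10⁻³ m
α₁L₁ = 9.01882×10⁻⁶, α₂L₂ = 4.527556×10⁻⁶ → Δ(αL) = 4.491264×10⁻⁶ m/K
ΔT = 2.11×10⁻³ / 4.491264×10⁻⁶ = 469.801 K, so T = 28.0 + 469.801 = 497.801 °C

T = 497.8 °C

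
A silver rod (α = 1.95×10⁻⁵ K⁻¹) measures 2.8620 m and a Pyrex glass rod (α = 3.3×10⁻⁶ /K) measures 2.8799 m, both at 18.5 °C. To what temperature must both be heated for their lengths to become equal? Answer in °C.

T = 405.1 °C

L₁(1 + α₁ΔT) = L₂(1 + α₂ΔT) ⇒ ΔT = (L₂ − L₁)/(α₁L₁ − α₂L₂)
L₂ − L₁ = 2.8799 − 2.8620 = 1.79×10⁻² m
α₁L₁ − α₂L₂ = 1.95×10⁻⁵×2.8620 − 3.3×10⁻⁶×2.8799 = 4.630533×10⁻⁵ m/K
ΔT = 1.79×10⁻² / 4.630533×10⁻⁵ = 386.565 K
T = 18.5 + 386.565 = 405.065 °C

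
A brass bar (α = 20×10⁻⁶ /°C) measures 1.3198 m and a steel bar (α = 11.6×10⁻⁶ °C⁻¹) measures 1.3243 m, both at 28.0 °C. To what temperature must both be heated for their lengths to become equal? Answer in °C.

Equal length when α₁L₁ΔT − α₂L₂ΔT = L₂ − L₁ = 4.50×10⁻³ m
α₁L₁ = 2.6396×10⁻⁵, α₂L₂ = 1.536188×10⁻⁵ → Δ(αL) = 1.103412×10⁻⁵ m/K
ΔT = 4.50×10⁻³ / 1.103412×10⁻⁵ = 407.826 K, so T = 28.0 + 407.826 = 435.826 °C

T = 435.8 °C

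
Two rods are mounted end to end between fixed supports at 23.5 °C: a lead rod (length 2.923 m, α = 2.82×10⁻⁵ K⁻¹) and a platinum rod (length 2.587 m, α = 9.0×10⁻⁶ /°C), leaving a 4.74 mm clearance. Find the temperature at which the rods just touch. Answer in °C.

Gap closes when ΔL₁ + ΔL₂ = 4.74 mm = 4.74×10⁻³ m
(α₁L₁ + α₂L₂)ΔT = g
α₁L₁ + α₂L₂ = 2.82×10⁻⁵×2.923 + 9.0×10⁻⁶×2.587 = 1.057116×10⁻⁴ m/K
ΔT = 4.74×10⁻³ / 1.057116×10⁻⁴ = 44.839 K
T = 23.5 + 44.839 = 68.339 °C

T = 68.3 °C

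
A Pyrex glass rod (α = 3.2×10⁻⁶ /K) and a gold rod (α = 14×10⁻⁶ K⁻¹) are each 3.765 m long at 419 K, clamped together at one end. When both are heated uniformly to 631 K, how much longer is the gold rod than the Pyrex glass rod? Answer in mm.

8.62 mm

ΔT = 212 K
Pyrex glass: ΔL = 3.2×10⁻⁶ × 3.765 m × 212 = 2.5542×10⁻³ m = 2.5542 mm
gold: ΔL = 14×10⁻⁶ × 3.765 m × 212 = 1.1175×10⁻² m = 11.175 mm
difference = 11.175 − 2.5542 = 8.6208 mm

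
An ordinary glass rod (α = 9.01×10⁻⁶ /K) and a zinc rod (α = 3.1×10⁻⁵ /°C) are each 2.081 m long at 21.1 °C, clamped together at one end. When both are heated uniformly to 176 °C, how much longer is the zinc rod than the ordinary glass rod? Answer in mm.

7.09 mm

ΔT = 154.9 K
ordinary glass: ΔL = 9.01×10⁻⁶ × 2.081 m × 154.9 = 2.9043×10⁻³ m = 2.9043 mm
zinc: ΔL = 3.1×10⁻⁵ × 2.081 m × 154.9 = 9.9928×10⁻³ m = 9.9928 mm
difference = 9.9928 − 2.9043 = 7.0885 mm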